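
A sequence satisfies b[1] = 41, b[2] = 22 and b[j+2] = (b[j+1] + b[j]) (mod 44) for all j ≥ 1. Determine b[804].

41

b[1] = 41,  b[2] = 22,  b[3] = 19,  b[4] = 41,  b[5] = 16,  b[6] = 13,  b[7] = 29,  b[8] = 42,  b[9] = 27,  b[10] = 25,  b[11] = 8,  b[12] = 33,  b[13] = 41,  b[14] = 30,  b[15] = 27,  b[16] = 13,  b[17] = 40,  b[18] = 9,  b[19] = 5,  b[20] = 14,  b[21] = 19,  b[22] = 33,  b[23] = 8,  b[24] = 41,  b[25] = 5,  b[26] = 2,  b[27] = 7,  b[28] = 9,  b[29] = 16,  b[30] = 25,  b[31] = 41,  b[32] = 22.
The sequence repeats with period 30.
(804 - 1) mod 30 = 23, so b[804] = b[24] = 41.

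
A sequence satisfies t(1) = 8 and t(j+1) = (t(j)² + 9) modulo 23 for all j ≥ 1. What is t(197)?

Computing terms: t(1) = 8; t(2) = 4; t(3) = 2; t(4) = 13; t(5) = 17; t(6) = 22; t(7) = 10; t(8) = 17.
Since t(8) = t(5) = 17, the sequence is eventually periodic: after a pre-period of length 4 it cycles with period 3.
For j ≥ 5, t(j) depends only on (j - 5) mod 3. (197 - 5) mod 3 = 0, so t(197) = t(5) = 17.

17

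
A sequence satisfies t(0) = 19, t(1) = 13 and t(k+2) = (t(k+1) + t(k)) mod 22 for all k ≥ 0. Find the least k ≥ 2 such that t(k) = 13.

7

t(0) = 19, t(1) = 13, t(2) = 10, t(3) = 1, t(4) = 11, t(5) = 12, t(6) = 1, t(7) = 13, t(8) = 14, t(9) = 5, t(10) = 19, t(11) = 2, t(12) = 21, t(13) = 1, t(14) = 0, t(15) = 1, t(16) = 1, t(17) = 2, t(18) = 3, t(19) = 5, t(20) = 8, t(21) = 13, t(22) = 21, t(23) = 12, t(24) = 11, t(25) = 1, t(26) = 12, t(27) = 13, t(28) = 3, t(29) = 16, t(30) = 19, t(31) = 13.
Since (t(30), t(31)) = (t(0), t(1)) = (19, 13) (two consecutive terms determine the rest), the sequence is periodic with period 30.
The value 13 first appears (with k ≥ 2) at t(7).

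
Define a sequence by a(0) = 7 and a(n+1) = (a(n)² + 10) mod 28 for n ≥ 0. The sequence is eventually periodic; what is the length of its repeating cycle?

a(0) = 7,  a(1) = 3,  a(2) = 19,  a(3) = 7.
The sequence repeats with period 3.

3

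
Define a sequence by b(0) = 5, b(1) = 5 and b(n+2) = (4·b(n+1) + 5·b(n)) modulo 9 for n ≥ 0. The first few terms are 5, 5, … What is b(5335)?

2

We have b(0) = 5, b(1) = 5, b(2) = 0, b(3) = 7, b(4) = 1, b(5) = 3, b(6) = 8, b(7) = 2, b(8) = 3, b(9) = 4, b(10) = 4, b(11) = 0, b(12) = 2, b(13) = 8, b(14) = 6, b(15) = 1, b(16) = 7, b(17) = 6, b(18) = 5, b(19) = 5.
The sequence repeats with period 18.
(5335 - 0) mod 18 = 7, so b(5335) = b(7) = 2.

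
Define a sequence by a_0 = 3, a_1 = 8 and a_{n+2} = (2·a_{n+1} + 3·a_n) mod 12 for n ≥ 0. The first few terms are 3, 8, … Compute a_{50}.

Computing terms: a_0 = 3, a_1 = 8, a_2 = 1, a_3 = 2, a_4 = 7, a_5 = 8, a_6 = 1.
Since (a_5, a_6) = (a_1, a_2) = (8, 1) (two consecutive terms determine the rest), the sequence is eventually periodic: after a pre-period of length 1 it cycles with period 4.
For n ≥ 1, a_n depends only on (n - 1) mod 4. (50 - 1) mod 4 = 1, so a_{50} = a_2 = 1.

1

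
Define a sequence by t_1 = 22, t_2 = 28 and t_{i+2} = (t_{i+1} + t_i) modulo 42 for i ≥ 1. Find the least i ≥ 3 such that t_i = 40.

7

t_1 = 22; t_2 = 28; t_3 = 8; t_4 = 36; t_5 = 2; t_6 = 38; t_7 = 40; t_8 = 36; t_9 = 34; t_{10} = 28; t_{11} = 20; t_{12} = 6; t_{13} = 26; t_{14} = 32; t_{15} = 16; t_{16} = 6; t_{17} = 22; t_{18} = 28.
Since (t_{17}, t_{18}) = (t_1, t_2) = (22, 28) (two consecutive terms determine the rest), the sequence is periodic with period 16.
The value 40 first appears (with i ≥ 3) at t_7.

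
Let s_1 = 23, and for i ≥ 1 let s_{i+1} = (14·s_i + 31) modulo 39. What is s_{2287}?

Computing terms: s_1 = 23,  s_2 = 2,  s_3 = 20,  s_4 = 38,  s_5 = 17,  s_6 = 35,  s_7 = 14,  s_8 = 32,  s_9 = 11,  s_{10} = 29,  s_{11} = 8,  s_{12} = 26,  s_{13} = 5,  s_{14} = 23.
Since s_{14} = s_1 = 23, the sequence is periodic with period 13.
(2287 - 1) mod 13 = 11, so s_{2287} = s_{12} = 26.

26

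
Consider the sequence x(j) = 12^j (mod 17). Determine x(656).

We have x(1) = 12,  x(2) = 8,  x(3) = 11,  x(4) = 13,  x(5) = 3,  x(6) = 2,  x(7) = 7,  x(8) = 16,  x(9) = 5,  x(10) = 9,  x(11) = 6,  x(12) = 4,  x(13) = 14,  x(14) = 15,  x(15) = 10,  x(16) = 1,  x(17) = 12.
The sequence repeats with period 16.
(656 - 1) mod 16 = 15, so x(656) = x(16) = 1.

1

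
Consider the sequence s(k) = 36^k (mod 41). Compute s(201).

Computing terms: s(0) = 1, s(1) = 36, s(2) = 25, s(3) = 39, s(4) = 10, s(5) = 32, s(6) = 4, s(7) = 21, s(8) = 18, s(9) = 33, s(10) = 40, s(11) = 5, s(12) = 16, s(13) = 2, s(14) = 31, s(15) = 9, s(16) = 37, s(17) = 20, s(18) = 23, s(19) = 8, s(20) = 1.
The sequence repeats with period 20.
So s(201) = s(0 + ((201-0) mod 20)) = s(1) = 36.

36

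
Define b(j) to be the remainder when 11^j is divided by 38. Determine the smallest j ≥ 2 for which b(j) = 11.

Listing terms: b(1) = 11; b(2) = 7; b(3) = 1; b(4) = 11.
The sequence repeats with period 3.
The value 11 next appears (with j ≥ 2) at b(4).

4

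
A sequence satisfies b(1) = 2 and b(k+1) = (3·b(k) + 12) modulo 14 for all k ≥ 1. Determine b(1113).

10

Computing terms: b(1) = 2; b(2) = 4; b(3) = 10; b(4) = 0; b(5) = 12; b(6) = 6; b(7) = 2.
Since b(7) = b(1) = 2, the sequence is periodic with period 6.
(1113 - 1) mod 6 = 2, so b(1113) = b(3) = 10.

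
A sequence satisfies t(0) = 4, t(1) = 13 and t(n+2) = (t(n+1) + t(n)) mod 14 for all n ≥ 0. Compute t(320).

Listing terms: t(0) = 4, t(1) = 13, t(2) = 3, t(3) = 2, t(4) = 5, t(5) = 7, t(6) = 12, t(7) = 5, t(8) = 3, t(9) = 8, t(10) = 11, t(11) = 5, t(12) = 2, t(13) = 7, t(14) = 9, t(15) = 2, t(16) = 11, t(17) = 13, t(18) = 10, t(19) = 9, t(20) = 5, t(21) = 0, t(22) = 5, t(23) = 5, t(24) = 10, t(25) = 1, t(26) = 11, t(27) = 12, t(28) = 9, t(29) = 7, t(30) = 2, t(31) = 9, t(32) = 11, t(33) = 6, t(34) = 3, t(35) = 9, t(36) = 12, t(37) = 7, t(38) = 5, t(39) = 12, t(40) = 3, t(41) = 1, t(42) = 4, t(43) = 5, t(44) = 9, t(45) = 0, t(46) = 9, t(47) = 9, t(48) = 4, t(49) = 13.
Since (t(48), t(49)) = (t(0), t(1)) = (4, 13) (two consecutive terms determine the rest), the sequence is periodic with period 48.
(320 - 0) mod 48 = 32, so t(320) = t(32) = 11.

11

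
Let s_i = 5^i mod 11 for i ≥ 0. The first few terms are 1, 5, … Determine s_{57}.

Computing terms: s_0 = 1, s_1 = 5, s_2 = 3, s_3 = 4, s_4 = 9, s_5 = 1.
The sequence repeats with period 5.
(57 - 0) mod 5 = 2, so s_{57} = s_2 = 3.

3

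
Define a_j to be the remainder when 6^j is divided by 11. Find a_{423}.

a_1 = 6, a_2 = 3, a_3 = 7, a_4 = 9, a_5 = 10, a_6 = 5, a_7 = 8, a_8 = 4, a_9 = 2, a_{10} = 1, a_{11} = 6.
The sequence repeats with period 10.
(423 - 1) mod 10 = 2, so a_{423} = a_3 = 7.

7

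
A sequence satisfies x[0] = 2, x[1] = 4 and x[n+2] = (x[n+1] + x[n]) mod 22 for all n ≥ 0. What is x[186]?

Listing terms: x[0] = 2, x[1] = 4, x[2] = 6, x[3] = 10, x[4] = 16, x[5] = 4, x[6] = 20, x[7] = 2, x[8] = 0, x[9] = 2, x[10] = 2, x[11] = 4.
Since (x[10], x[11]) = (x[0], x[1]) = (2, 4) (two consecutive terms determine the rest), the sequence is periodic with period 10.
(186 - 0) mod 10 = 6, so x[186] = x[6] = 20.

20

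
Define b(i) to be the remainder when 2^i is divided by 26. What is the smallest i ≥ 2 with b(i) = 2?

13

Computing terms: b(1) = 2; b(2) = 4; b(3) = 8; b(4) = 16; b(5) = 6; b(6) = 12; b(7) = 24; b(8) = 22; b(9) = 18; b(10) = 10; b(11) = 20; b(12) = 14; b(13) = 2.
Since b(13) = b(1) = 2, the sequence is periodic with period 12.
The value 2 next appears (with i ≥ 2) at b(13).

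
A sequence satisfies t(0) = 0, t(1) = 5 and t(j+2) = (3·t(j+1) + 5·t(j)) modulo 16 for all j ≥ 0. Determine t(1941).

t(0) = 0, t(1) = 5, t(2) = 15, t(3) = 6, t(4) = 13, t(5) = 5, t(6) = 0, t(7) = 9, t(8) = 11, t(9) = 14, t(10) = 1, t(11) = 9, t(12) = 0, t(13) = 13, t(14) = 7, t(15) = 6, t(16) = 5, t(17) = 13, t(18) = 0, t(19) = 1, t(20) = 3, t(21) = 14, t(22) = 9, t(23) = 1, t(24) = 0, t(25) = 5.
The sequence repeats with period 24.
So t(1941) = t(0 + ((1941-0) mod 24)) = t(21) = 14.

14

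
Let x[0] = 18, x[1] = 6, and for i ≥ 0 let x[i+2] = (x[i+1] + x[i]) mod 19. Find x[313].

x[0] = 18,  x[1] = 6,  x[2] = 5,  x[3] = 11,  x[4] = 16,  x[5] = 8,  x[6] = 5,  x[7] = 13,  x[8] = 18,  x[9] = 12,  x[10] = 11,  x[11] = 4,  x[12] = 15,  x[13] = 0,  x[14] = 15,  x[15] = 15,  x[16] = 11,  x[17] = 7,  x[18] = 18,  x[19] = 6.
The sequence repeats with period 18.
So x[313] = x[0 + ((313-0) mod 18)] = x[7] = 13.

13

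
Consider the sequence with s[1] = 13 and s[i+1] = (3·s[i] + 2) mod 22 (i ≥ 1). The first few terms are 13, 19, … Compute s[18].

15

s[1] = 13; s[2] = 19; s[3] = 15; s[4] = 3; s[5] = 11; s[6] = 13.
The sequence repeats with period 5.
(18 - 1) mod 5 = 2, so s[18] = s[3] = 15.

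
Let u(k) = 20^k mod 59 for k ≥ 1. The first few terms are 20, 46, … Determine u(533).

57

u(1) = 20, u(2) = 46, u(3) = 35, u(4) = 51, u(5) = 17, u(6) = 45, u(7) = 15, u(8) = 5, u(9) = 41, u(10) = 53, u(11) = 57, u(12) = 19, u(13) = 26, u(14) = 48, u(15) = 16, u(16) = 25, u(17) = 28, u(18) = 29, u(19) = 49, u(20) = 36, u(21) = 12, u(22) = 4, u(23) = 21, u(24) = 7, u(25) = 22, u(26) = 27, u(27) = 9, u(28) = 3, u(29) = 1, u(30) = 20.
The sequence repeats with period 29.
So u(533) = u(1 + ((533-1) mod 29)) = u(11) = 57.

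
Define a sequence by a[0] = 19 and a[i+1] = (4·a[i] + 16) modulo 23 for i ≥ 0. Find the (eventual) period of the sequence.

11

Computing terms: a[0] = 19, a[1] = 0, a[2] = 16, a[3] = 11, a[4] = 14, a[5] = 3, a[6] = 5, a[7] = 13, a[8] = 22, a[9] = 12, a[10] = 18, a[11] = 19.
Since a[11] = a[0] = 19, the sequence is periodic with period 11.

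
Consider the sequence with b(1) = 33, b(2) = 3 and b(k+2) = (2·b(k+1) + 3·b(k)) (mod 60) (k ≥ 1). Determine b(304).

39

b(1) = 33; b(2) = 3; b(3) = 45; b(4) = 39; b(5) = 33; b(6) = 3.
The sequence repeats with period 4.
(304 - 1) mod 4 = 3, so b(304) = b(4) = 39.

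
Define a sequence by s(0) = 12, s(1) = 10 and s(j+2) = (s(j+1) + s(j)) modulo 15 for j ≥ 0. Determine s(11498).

4

We have s(0) = 12; s(1) = 10; s(2) = 7; s(3) = 2; s(4) = 9; s(5) = 11; s(6) = 5; s(7) = 1; s(8) = 6; s(9) = 7; s(10) = 13; s(11) = 5; s(12) = 3; s(13) = 8; s(14) = 11; s(15) = 4; s(16) = 0; s(17) = 4; s(18) = 4; s(19) = 8; s(20) = 12; s(21) = 5; s(22) = 2; s(23) = 7; s(24) = 9; s(25) = 1; s(26) = 10; s(27) = 11; s(28) = 6; s(29) = 2; s(30) = 8; s(31) = 10; s(32) = 3; s(33) = 13; s(34) = 1; s(35) = 14; s(36) = 0; s(37) = 14; s(38) = 14; s(39) = 13; s(40) = 12; s(41) = 10.
The sequence repeats with period 40.
(11498 - 0) mod 40 = 18, so s(11498) = s(18) = 4.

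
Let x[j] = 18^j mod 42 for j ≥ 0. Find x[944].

We have x[0] = 1; x[1] = 18; x[2] = 30; x[3] = 36; x[4] = 18.
Since x[4] = x[1] = 18, the sequence is eventually periodic: after a pre-period of length 1 it cycles with period 3.
For j ≥ 1, x[j] depends only on (j - 1) mod 3. (944 - 1) mod 3 = 1, so x[944] = x[2] = 30.

30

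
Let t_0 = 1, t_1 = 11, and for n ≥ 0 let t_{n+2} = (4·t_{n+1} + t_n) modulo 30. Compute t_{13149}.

13

Listing terms: t_0 = 1; t_1 = 11; t_2 = 15; t_3 = 11; t_4 = 29; t_5 = 7; t_6 = 27; t_7 = 25; t_8 = 7; t_9 = 23; t_{10} = 9; t_{11} = 29; t_{12} = 5; t_{13} = 19; t_{14} = 21; t_{15} = 13; t_{16} = 13; t_{17} = 5; t_{18} = 3; t_{19} = 17; t_{20} = 11; t_{21} = 1; t_{22} = 15; t_{23} = 1; t_{24} = 19; t_{25} = 17; t_{26} = 27; t_{27} = 5; t_{28} = 17; t_{29} = 13; t_{30} = 9; t_{31} = 19; t_{32} = 25; t_{33} = 29; t_{34} = 21; t_{35} = 23; t_{36} = 23; t_{37} = 25; t_{38} = 3; t_{39} = 7; t_{40} = 1; t_{41} = 11.
Since (t_{40}, t_{41}) = (t_0, t_1) = (1, 11) (two consecutive terms determine the rest), the sequence is periodic with period 40.
(13149 - 0) mod 40 = 29, so t_{13149} = t_{29} = 13.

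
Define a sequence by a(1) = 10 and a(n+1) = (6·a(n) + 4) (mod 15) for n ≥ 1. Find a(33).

13

a(1) = 10,  a(2) = 4,  a(3) = 13,  a(4) = 7,  a(5) = 1,  a(6) = 10.
The sequence repeats with period 5.
(33 - 1) mod 5 = 2, so a(33) = a(3) = 13.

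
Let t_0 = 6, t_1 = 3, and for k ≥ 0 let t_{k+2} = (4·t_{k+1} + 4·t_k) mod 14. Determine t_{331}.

10

Listing terms: t_0 = 6; t_1 = 3; t_2 = 8; t_3 = 2; t_4 = 12; t_5 = 0; t_6 = 6; t_7 = 10; t_8 = 8; t_9 = 2.
Since (t_8, t_9) = (t_2, t_3) = (8, 2) (two consecutive terms determine the rest), the sequence is eventually periodic: after a pre-period of length 2 it cycles with period 6.
For k ≥ 2, t_k depends only on (k - 2) mod 6. (331 - 2) mod 6 = 5, so t_{331} = t_7 = 10.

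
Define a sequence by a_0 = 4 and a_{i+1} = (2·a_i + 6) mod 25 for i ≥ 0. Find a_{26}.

We have a_0 = 4, a_1 = 14, a_2 = 9, a_3 = 24, a_4 = 4.
The sequence repeats with period 4.
So a_{26} = a_{0 + ((26-0) mod 4)} = a_2 = 9.

9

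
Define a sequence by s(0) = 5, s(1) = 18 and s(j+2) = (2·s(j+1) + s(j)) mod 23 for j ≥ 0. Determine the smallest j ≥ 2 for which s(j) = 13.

Computing terms: s(0) = 5; s(1) = 18; s(2) = 18; s(3) = 8; s(4) = 11; s(5) = 7; s(6) = 2; s(7) = 11; s(8) = 1; s(9) = 13; s(10) = 4; s(11) = 21; s(12) = 0; s(13) = 21; s(14) = 19; s(15) = 13; s(16) = 22; s(17) = 11; s(18) = 21; s(19) = 7; s(20) = 12; s(21) = 8; s(22) = 5; s(23) = 18.
The sequence repeats with period 22.
The value 13 first appears (with j ≥ 2) at s(9).

9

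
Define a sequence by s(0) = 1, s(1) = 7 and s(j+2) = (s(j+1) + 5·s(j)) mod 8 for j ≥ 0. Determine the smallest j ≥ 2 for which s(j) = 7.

3

s(0) = 1,  s(1) = 7,  s(2) = 4,  s(3) = 7,  s(4) = 3,  s(5) = 6,  s(6) = 5,  s(7) = 3,  s(8) = 4,  s(9) = 3,  s(10) = 7,  s(11) = 6,  s(12) = 1,  s(13) = 7.
The sequence repeats with period 12.
The value 7 first appears (with j ≥ 2) at s(3).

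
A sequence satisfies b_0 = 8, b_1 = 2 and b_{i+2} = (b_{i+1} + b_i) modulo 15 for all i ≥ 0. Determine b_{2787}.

0

Listing terms: b_0 = 8; b_1 = 2; b_2 = 10; b_3 = 12; b_4 = 7; b_5 = 4; b_6 = 11; b_7 = 0; b_8 = 11; b_9 = 11; b_{10} = 7; b_{11} = 3; b_{12} = 10; b_{13} = 13; b_{14} = 8; b_{15} = 6; b_{16} = 14; b_{17} = 5; b_{18} = 4; b_{19} = 9; b_{20} = 13; b_{21} = 7; b_{22} = 5; b_{23} = 12; b_{24} = 2; b_{25} = 14; b_{26} = 1; b_{27} = 0; b_{28} = 1; b_{29} = 1; b_{30} = 2; b_{31} = 3; b_{32} = 5; b_{33} = 8; b_{34} = 13; b_{35} = 6; b_{36} = 4; b_{37} = 10; b_{38} = 14; b_{39} = 9; b_{40} = 8; b_{41} = 2.
The sequence repeats with period 40.
So b_{2787} = b_{0 + ((2787-0) mod 40)} = b_{27} = 0.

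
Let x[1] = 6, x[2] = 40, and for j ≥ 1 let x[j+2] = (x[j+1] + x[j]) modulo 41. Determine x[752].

Computing terms: x[1] = 6, x[2] = 40, x[3] = 5, x[4] = 4, x[5] = 9, x[6] = 13, x[7] = 22, x[8] = 35, x[9] = 16, x[10] = 10, x[11] = 26, x[12] = 36, x[13] = 21, x[14] = 16, x[15] = 37, x[16] = 12, x[17] = 8, x[18] = 20, x[19] = 28, x[20] = 7, x[21] = 35, x[22] = 1, x[23] = 36, x[24] = 37, x[25] = 32, x[26] = 28, x[27] = 19, x[28] = 6, x[29] = 25, x[30] = 31, x[31] = 15, x[32] = 5, x[33] = 20, x[34] = 25, x[35] = 4, x[36] = 29, x[37] = 33, x[38] = 21, x[39] = 13, x[40] = 34, x[41] = 6, x[42] = 40.
Since (x[41], x[42]) = (x[1], x[2]) = (6, 40) (two consecutive terms determine the rest), the sequence is periodic with period 40.
(752 - 1) mod 40 = 31, so x[752] = x[32] = 5.

5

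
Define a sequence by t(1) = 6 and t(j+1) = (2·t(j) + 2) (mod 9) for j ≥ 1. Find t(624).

2

Listing terms: t(1) = 6; t(2) = 5; t(3) = 3; t(4) = 8; t(5) = 0; t(6) = 2; t(7) = 6.
The sequence repeats with period 6.
(624 - 1) mod 6 = 5, so t(624) = t(6) = 2.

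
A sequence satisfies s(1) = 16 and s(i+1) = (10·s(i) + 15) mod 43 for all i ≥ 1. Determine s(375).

s(1) = 16,  s(2) = 3,  s(3) = 2,  s(4) = 35,  s(5) = 21,  s(6) = 10,  s(7) = 29,  s(8) = 4,  s(9) = 12,  s(10) = 6,  s(11) = 32,  s(12) = 34,  s(13) = 11,  s(14) = 39,  s(15) = 18,  s(16) = 23,  s(17) = 30,  s(18) = 14,  s(19) = 26,  s(20) = 17,  s(21) = 13,  s(22) = 16.
Since s(22) = s(1) = 16, the sequence is periodic with period 21.
So s(375) = s(1 + ((375-1) mod 21)) = s(18) = 14.

14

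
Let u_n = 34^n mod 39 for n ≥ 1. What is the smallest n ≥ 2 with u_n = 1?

4

u_1 = 34,  u_2 = 25,  u_3 = 31,  u_4 = 1,  u_5 = 34.
Since u_5 = u_1 = 34, the sequence is periodic with period 4.
The value 1 first appears (with n ≥ 2) at u_4.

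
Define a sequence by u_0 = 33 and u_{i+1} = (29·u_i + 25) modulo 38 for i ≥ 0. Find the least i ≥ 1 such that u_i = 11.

10

u_0 = 33,  u_1 = 32,  u_2 = 3,  u_3 = 36,  u_4 = 5,  u_5 = 18,  u_6 = 15,  u_7 = 4,  u_8 = 27,  u_9 = 10,  u_{10} = 11,  u_{11} = 2,  u_{12} = 7,  u_{13} = 0,  u_{14} = 25,  u_{15} = 28,  u_{16} = 1,  u_{17} = 16,  u_{18} = 33.
The sequence repeats with period 18.
The value 11 first appears (with i ≥ 1) at u_{10}.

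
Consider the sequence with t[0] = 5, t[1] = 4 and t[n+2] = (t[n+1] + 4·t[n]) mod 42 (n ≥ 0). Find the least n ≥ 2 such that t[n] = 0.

Computing terms: t[0] = 5, t[1] = 4, t[2] = 24, t[3] = 40, t[4] = 10, t[5] = 2, t[6] = 0, t[7] = 8, t[8] = 8, t[9] = 40, t[10] = 30, t[11] = 22, t[12] = 16, t[13] = 20, t[14] = 0, t[15] = 38, t[16] = 38, t[17] = 22, t[18] = 6, t[19] = 10, t[20] = 34, t[21] = 32, t[22] = 0, t[23] = 2, t[24] = 2, t[25] = 10, t[26] = 18, t[27] = 16, t[28] = 4, t[29] = 26, t[30] = 0, t[31] = 20, t[32] = 20, t[33] = 16, t[34] = 12, t[35] = 34, t[36] = 40, t[37] = 8, t[38] = 0, t[39] = 32, t[40] = 32, t[41] = 34, t[42] = 36, t[43] = 4, t[44] = 22, t[45] = 38, t[46] = 0, t[47] = 26, t[48] = 26, t[49] = 4, t[50] = 24.
Since (t[49], t[50]) = (t[1], t[2]) = (4, 24) (two consecutive terms determine the rest), the sequence is eventually periodic: after a pre-period of length 1 it cycles with period 48.
The value 0 first appears (with n ≥ 2) at t[6].

6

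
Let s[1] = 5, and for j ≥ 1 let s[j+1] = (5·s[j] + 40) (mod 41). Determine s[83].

Listing terms: s[1] = 5,  s[2] = 24,  s[3] = 37,  s[4] = 20,  s[5] = 17,  s[6] = 2,  s[7] = 9,  s[8] = 3,  s[9] = 14,  s[10] = 28,  s[11] = 16,  s[12] = 38,  s[13] = 25,  s[14] = 1,  s[15] = 4,  s[16] = 19,  s[17] = 12,  s[18] = 18,  s[19] = 7,  s[20] = 34,  s[21] = 5.
Since s[21] = s[1] = 5, the sequence is periodic with period 20.
So s[83] = s[1 + ((83-1) mod 20)] = s[3] = 37.

37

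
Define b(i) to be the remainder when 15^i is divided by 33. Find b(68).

9

b(1) = 15; b(2) = 27; b(3) = 9; b(4) = 3; b(5) = 12; b(6) = 15.
The sequence repeats with period 5.
So b(68) = b(1 + ((68-1) mod 5)) = b(3) = 9.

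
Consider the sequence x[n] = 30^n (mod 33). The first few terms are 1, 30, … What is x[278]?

27

Listing terms: x[0] = 1,  x[1] = 30,  x[2] = 9,  x[3] = 6,  x[4] = 15,  x[5] = 21,  x[6] = 3,  x[7] = 24,  x[8] = 27,  x[9] = 18,  x[10] = 12,  x[11] = 30.
Since x[11] = x[1] = 30, the sequence is eventually periodic: after a pre-period of length 1 it cycles with period 10.
For n ≥ 1, x[n] depends only on (n - 1) mod 10. (278 - 1) mod 10 = 7, so x[278] = x[8] = 27.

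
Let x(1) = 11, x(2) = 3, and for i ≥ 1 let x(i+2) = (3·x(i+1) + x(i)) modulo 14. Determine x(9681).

We have x(1) = 11, x(2) = 3, x(3) = 6, x(4) = 7, x(5) = 13, x(6) = 4, x(7) = 11, x(8) = 9, x(9) = 10, x(10) = 11, x(11) = 1, x(12) = 0, x(13) = 1, x(14) = 3, x(15) = 10, x(16) = 5, x(17) = 11, x(18) = 10, x(19) = 13, x(20) = 7, x(21) = 6, x(22) = 11, x(23) = 11, x(24) = 2, x(25) = 3, x(26) = 11, x(27) = 8, x(28) = 7, x(29) = 1, x(30) = 10, x(31) = 3, x(32) = 5, x(33) = 4, x(34) = 3, x(35) = 13, x(36) = 0, x(37) = 13, x(38) = 11, x(39) = 4, x(40) = 9, x(41) = 3, x(42) = 4, x(43) = 1, x(44) = 7, x(45) = 8, x(46) = 3, x(47) = 3, x(48) = 12, x(49) = 11, x(50) = 3.
Since (x(49), x(50)) = (x(1), x(2)) = (11, 3) (two consecutive terms determine the rest), the sequence is periodic with period 48.
(9681 - 1) mod 48 = 32, so x(9681) = x(33) = 4.

4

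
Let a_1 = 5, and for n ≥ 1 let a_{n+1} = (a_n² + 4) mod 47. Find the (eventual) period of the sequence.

3

a_1 = 5,  a_2 = 29,  a_3 = 46,  a_4 = 5.
Since a_4 = a_1 = 5, the sequence is periodic with period 3.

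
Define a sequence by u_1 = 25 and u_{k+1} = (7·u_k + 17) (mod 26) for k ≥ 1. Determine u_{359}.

We have u_1 = 25; u_2 = 10; u_3 = 9; u_4 = 2; u_5 = 5; u_6 = 0; u_7 = 17; u_8 = 6; u_9 = 7; u_{10} = 14; u_{11} = 11; u_{12} = 16; u_{13} = 25.
Since u_{13} = u_1 = 25, the sequence is periodic with period 12.
(359 - 1) mod 12 = 10, so u_{359} = u_{11} = 11.

11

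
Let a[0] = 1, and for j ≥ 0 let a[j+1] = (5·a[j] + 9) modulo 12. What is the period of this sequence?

We have a[0] = 1,  a[1] = 2,  a[2] = 7,  a[3] = 8,  a[4] = 1.
The sequence repeats with period 4.

4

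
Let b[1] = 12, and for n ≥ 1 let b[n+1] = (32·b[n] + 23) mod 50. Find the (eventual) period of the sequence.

4

We have b[1] = 12; b[2] = 7; b[3] = 47; b[4] = 27; b[5] = 37; b[6] = 7.
Since b[6] = b[2] = 7, the sequence is eventually periodic: after a pre-period of length 1 it cycles with period 4.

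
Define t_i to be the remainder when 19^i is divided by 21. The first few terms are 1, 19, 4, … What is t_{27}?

13

Listing terms: t_0 = 1,  t_1 = 19,  t_2 = 4,  t_3 = 13,  t_4 = 16,  t_5 = 10,  t_6 = 1.
The sequence repeats with period 6.
(27 - 0) mod 6 = 3, so t_{27} = t_3 = 13.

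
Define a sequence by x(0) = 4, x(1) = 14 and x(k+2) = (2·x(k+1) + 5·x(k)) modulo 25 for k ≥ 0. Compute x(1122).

We have x(0) = 4; x(1) = 14; x(2) = 23; x(3) = 16; x(4) = 22; x(5) = 24; x(6) = 8; x(7) = 11; x(8) = 12; x(9) = 4; x(10) = 18; x(11) = 6; x(12) = 2; x(13) = 9; x(14) = 3; x(15) = 1; x(16) = 17; x(17) = 14; x(18) = 13; x(19) = 21; x(20) = 7; x(21) = 19; x(22) = 23; x(23) = 16.
Since (x(22), x(23)) = (x(2), x(3)) = (23, 16) (two consecutive terms determine the rest), the sequence is eventually periodic: after a pre-period of length 2 it cycles with period 20.
For k ≥ 2, x(k) depends only on (k - 2) mod 20. (1122 - 2) mod 20 = 0, so x(1122) = x(2) = 23.

23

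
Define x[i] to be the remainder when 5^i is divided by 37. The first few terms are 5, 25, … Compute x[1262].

Listing terms: x[1] = 5, x[2] = 25, x[3] = 14, x[4] = 33, x[5] = 17, x[6] = 11, x[7] = 18, x[8] = 16, x[9] = 6, x[10] = 30, x[11] = 2, x[12] = 10, x[13] = 13, x[14] = 28, x[15] = 29, x[16] = 34, x[17] = 22, x[18] = 36, x[19] = 32, x[20] = 12, x[21] = 23, x[22] = 4, x[23] = 20, x[24] = 26, x[25] = 19, x[26] = 21, x[27] = 31, x[28] = 7, x[29] = 35, x[30] = 27, x[31] = 24, x[32] = 9, x[33] = 8, x[34] = 3, x[35] = 15, x[36] = 1, x[37] = 5.
Since x[37] = x[1] = 5, the sequence is periodic with period 36.
So x[1262] = x[1 + ((1262-1) mod 36)] = x[2] = 25.

25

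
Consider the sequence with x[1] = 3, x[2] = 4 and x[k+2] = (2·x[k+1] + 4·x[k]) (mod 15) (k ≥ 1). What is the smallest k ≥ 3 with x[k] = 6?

9

We have x[1] = 3,  x[2] = 4,  x[3] = 5,  x[4] = 11,  x[5] = 12,  x[6] = 8,  x[7] = 4,  x[8] = 10,  x[9] = 6,  x[10] = 7,  x[11] = 8,  x[12] = 14,  x[13] = 0,  x[14] = 11,  x[15] = 7,  x[16] = 13,  x[17] = 9,  x[18] = 10,  x[19] = 11,  x[20] = 2,  x[21] = 3,  x[22] = 14,  x[23] = 10,  x[24] = 1,  x[25] = 12,  x[26] = 13,  x[27] = 14,  x[28] = 5,  x[29] = 6,  x[30] = 2,  x[31] = 13,  x[32] = 4,  x[33] = 0,  x[34] = 1,  x[35] = 2,  x[36] = 8,  x[37] = 9,  x[38] = 5,  x[39] = 1,  x[40] = 7,  x[41] = 3,  x[42] = 4.
Since (x[41], x[42]) = (x[1], x[2]) = (3, 4) (two consecutive terms determine the rest), the sequence is periodic with period 40.
The value 6 first appears (with k ≥ 3) at x[9].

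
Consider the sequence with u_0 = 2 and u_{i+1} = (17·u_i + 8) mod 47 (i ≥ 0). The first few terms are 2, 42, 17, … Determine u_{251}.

20

Computing terms: u_0 = 2,  u_1 = 42,  u_2 = 17,  u_3 = 15,  u_4 = 28,  u_5 = 14,  u_6 = 11,  u_7 = 7,  u_8 = 33,  u_9 = 5,  u_{10} = 46,  u_{11} = 38,  u_{12} = 43,  u_{13} = 34,  u_{14} = 22,  u_{15} = 6,  u_{16} = 16,  u_{17} = 45,  u_{18} = 21,  u_{19} = 36,  u_{20} = 9,  u_{21} = 20,  u_{22} = 19,  u_{23} = 2.
Since u_{23} = u_0 = 2, the sequence is periodic with period 23.
(251 - 0) mod 23 = 21, so u_{251} = u_{21} = 20.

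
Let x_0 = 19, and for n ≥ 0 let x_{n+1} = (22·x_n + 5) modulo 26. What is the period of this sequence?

3

We have x_0 = 19,  x_1 = 7,  x_2 = 3,  x_3 = 19.
The sequence repeats with period 3.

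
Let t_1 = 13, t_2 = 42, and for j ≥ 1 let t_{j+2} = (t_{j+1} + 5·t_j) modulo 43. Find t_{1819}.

We have t_1 = 13; t_2 = 42; t_3 = 21; t_4 = 16; t_5 = 35; t_6 = 29; t_7 = 32; t_8 = 5; t_9 = 36; t_{10} = 18; t_{11} = 26; t_{12} = 30; t_{13} = 31; t_{14} = 9; t_{15} = 35; t_{16} = 37; t_{17} = 40; t_{18} = 10; t_{19} = 38; t_{20} = 2; t_{21} = 20; t_{22} = 30; t_{23} = 1; t_{24} = 22; t_{25} = 27; t_{26} = 8; t_{27} = 14; t_{28} = 11; t_{29} = 38; t_{30} = 7; t_{31} = 25; t_{32} = 17; t_{33} = 13; t_{34} = 12; t_{35} = 34; t_{36} = 8; t_{37} = 6; t_{38} = 3; t_{39} = 33; t_{40} = 5; t_{41} = 41; t_{42} = 23; t_{43} = 13; t_{44} = 42.
Since (t_{43}, t_{44}) = (t_1, t_2) = (13, 42) (two consecutive terms determine the rest), the sequence is periodic with period 42.
So t_{1819} = t_{1 + ((1819-1) mod 42)} = t_{13} = 31.

31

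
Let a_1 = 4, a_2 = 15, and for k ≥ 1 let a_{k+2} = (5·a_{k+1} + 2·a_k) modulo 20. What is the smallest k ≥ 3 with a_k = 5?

4

Computing terms: a_1 = 4, a_2 = 15, a_3 = 3, a_4 = 5, a_5 = 11, a_6 = 5, a_7 = 7, a_8 = 5, a_9 = 19, a_{10} = 5, a_{11} = 3, a_{12} = 5.
Since (a_{11}, a_{12}) = (a_3, a_4) = (3, 5) (two consecutive terms determine the rest), the sequence is eventually periodic: after a pre-period of length 2 it cycles with period 8.
The value 5 first appears (with k ≥ 3) at a_4.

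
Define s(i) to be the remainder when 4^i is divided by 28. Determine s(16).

4

We have s(0) = 1, s(1) = 4, s(2) = 16, s(3) = 8, s(4) = 4.
Since s(4) = s(1) = 4, the sequence is eventually periodic: after a pre-period of length 1 it cycles with period 3.
For i ≥ 1, s(i) depends only on (i - 1) mod 3. (16 - 1) mod 3 = 0, so s(16) = s(1) = 4.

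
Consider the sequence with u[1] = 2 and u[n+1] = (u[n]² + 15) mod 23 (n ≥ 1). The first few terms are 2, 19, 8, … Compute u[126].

15

Computing terms: u[1] = 2; u[2] = 19; u[3] = 8; u[4] = 10; u[5] = 0; u[6] = 15; u[7] = 10.
Since u[7] = u[4] = 10, the sequence is eventually periodic: after a pre-period of length 3 it cycles with period 3.
For n ≥ 4, u[n] depends only on (n - 4) mod 3. (126 - 4) mod 3 = 2, so u[126] = u[6] = 15.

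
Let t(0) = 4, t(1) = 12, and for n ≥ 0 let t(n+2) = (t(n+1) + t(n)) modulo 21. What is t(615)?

Computing terms: t(0) = 4, t(1) = 12, t(2) = 16, t(3) = 7, t(4) = 2, t(5) = 9, t(6) = 11, t(7) = 20, t(8) = 10, t(9) = 9, t(10) = 19, t(11) = 7, t(12) = 5, t(13) = 12, t(14) = 17, t(15) = 8, t(16) = 4, t(17) = 12.
The sequence repeats with period 16.
(615 - 0) mod 16 = 7, so t(615) = t(7) = 20.

20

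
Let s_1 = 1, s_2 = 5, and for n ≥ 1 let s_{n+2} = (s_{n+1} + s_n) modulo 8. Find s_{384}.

4

We have s_1 = 1; s_2 = 5; s_3 = 6; s_4 = 3; s_5 = 1; s_6 = 4; s_7 = 5; s_8 = 1; s_9 = 6; s_{10} = 7; s_{11} = 5; s_{12} = 4; s_{13} = 1; s_{14} = 5.
The sequence repeats with period 12.
So s_{384} = s_{1 + ((384-1) mod 12)} = s_{12} = 4.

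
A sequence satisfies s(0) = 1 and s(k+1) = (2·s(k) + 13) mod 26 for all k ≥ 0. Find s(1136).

Computing terms: s(0) = 1,  s(1) = 15,  s(2) = 17,  s(3) = 21,  s(4) = 3,  s(5) = 19,  s(6) = 25,  s(7) = 11,  s(8) = 9,  s(9) = 5,  s(10) = 23,  s(11) = 7,  s(12) = 1.
Since s(12) = s(0) = 1, the sequence is periodic with period 12.
(1136 - 0) mod 12 = 8, so s(1136) = s(8) = 9.

9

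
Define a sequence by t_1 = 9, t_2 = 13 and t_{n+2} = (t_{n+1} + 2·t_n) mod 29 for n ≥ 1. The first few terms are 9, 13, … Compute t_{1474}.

Listing terms: t_1 = 9; t_2 = 13; t_3 = 2; t_4 = 28; t_5 = 3; t_6 = 1; t_7 = 7; t_8 = 9; t_9 = 23; t_{10} = 12; t_{11} = 0; t_{12} = 24; t_{13} = 24; t_{14} = 14; t_{15} = 4; t_{16} = 3; t_{17} = 11; t_{18} = 17; t_{19} = 10; t_{20} = 15; t_{21} = 6; t_{22} = 7; t_{23} = 19; t_{24} = 4; t_{25} = 13; t_{26} = 21; t_{27} = 18; t_{28} = 2; t_{29} = 9; t_{30} = 13.
The sequence repeats with period 28.
(1474 - 1) mod 28 = 17, so t_{1474} = t_{18} = 17.

17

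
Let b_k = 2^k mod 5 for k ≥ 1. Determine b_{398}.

Computing terms: b_1 = 2,  b_2 = 4,  b_3 = 3,  b_4 = 1,  b_5 = 2.
Since b_5 = b_1 = 2, the sequence is periodic with period 4.
(398 - 1) mod 4 = 1, so b_{398} = b_2 = 4.

4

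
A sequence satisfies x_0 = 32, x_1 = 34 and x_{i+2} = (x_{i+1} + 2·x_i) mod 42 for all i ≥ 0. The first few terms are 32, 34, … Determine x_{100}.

26

x_0 = 32, x_1 = 34, x_2 = 14, x_3 = 40, x_4 = 26, x_5 = 22, x_6 = 32, x_7 = 34.
Since (x_6, x_7) = (x_0, x_1) = (32, 34) (two consecutive terms determine the rest), the sequence is periodic with period 6.
(100 - 0) mod 6 = 4, so x_{100} = x_4 = 26.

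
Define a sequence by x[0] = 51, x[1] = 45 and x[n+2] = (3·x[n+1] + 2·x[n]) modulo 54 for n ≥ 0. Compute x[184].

15

We have x[0] = 51,  x[1] = 45,  x[2] = 21,  x[3] = 45,  x[4] = 15,  x[5] = 27,  x[6] = 3,  x[7] = 9,  x[8] = 33,  x[9] = 9,  x[10] = 39,  x[11] = 27,  x[12] = 51,  x[13] = 45.
The sequence repeats with period 12.
(184 - 0) mod 12 = 4, so x[184] = x[4] = 15.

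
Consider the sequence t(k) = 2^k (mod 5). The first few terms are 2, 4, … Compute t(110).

Listing terms: t(1) = 2; t(2) = 4; t(3) = 3; t(4) = 1; t(5) = 2.
Since t(5) = t(1) = 2, the sequence is periodic with period 4.
So t(110) = t(1 + ((110-1) mod 4)) = t(2) = 4.

4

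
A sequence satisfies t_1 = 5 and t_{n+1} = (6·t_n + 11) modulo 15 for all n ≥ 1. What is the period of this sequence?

Listing terms: t_1 = 5,  t_2 = 11,  t_3 = 2,  t_4 = 8,  t_5 = 14,  t_6 = 5.
The sequence repeats with period 5.

5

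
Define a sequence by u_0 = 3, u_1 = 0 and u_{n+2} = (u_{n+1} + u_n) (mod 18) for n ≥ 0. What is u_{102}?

15

Computing terms: u_0 = 3,  u_1 = 0,  u_2 = 3,  u_3 = 3,  u_4 = 6,  u_5 = 9,  u_6 = 15,  u_7 = 6,  u_8 = 3,  u_9 = 9,  u_{10} = 12,  u_{11} = 3,  u_{12} = 15,  u_{13} = 0,  u_{14} = 15,  u_{15} = 15,  u_{16} = 12,  u_{17} = 9,  u_{18} = 3,  u_{19} = 12,  u_{20} = 15,  u_{21} = 9,  u_{22} = 6,  u_{23} = 15,  u_{24} = 3,  u_{25} = 0.
The sequence repeats with period 24.
So u_{102} = u_{0 + ((102-0) mod 24)} = u_6 = 15.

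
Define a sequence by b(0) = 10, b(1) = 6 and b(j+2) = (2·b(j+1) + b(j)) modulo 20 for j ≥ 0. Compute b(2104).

2

Computing terms: b(0) = 10,  b(1) = 6,  b(2) = 2,  b(3) = 10,  b(4) = 2,  b(5) = 14,  b(6) = 10,  b(7) = 14,  b(8) = 18,  b(9) = 10,  b(10) = 18,  b(11) = 6,  b(12) = 10,  b(13) = 6.
The sequence repeats with period 12.
(2104 - 0) mod 12 = 4, so b(2104) = b(4) = 2.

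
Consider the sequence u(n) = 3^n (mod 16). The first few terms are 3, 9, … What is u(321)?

We have u(1) = 3,  u(2) = 9,  u(3) = 11,  u(4) = 1,  u(5) = 3.
The sequence repeats with period 4.
(321 - 1) mod 4 = 0, so u(321) = u(1) = 3.

3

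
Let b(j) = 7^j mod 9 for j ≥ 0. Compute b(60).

1

We have b(0) = 1,  b(1) = 7,  b(2) = 4,  b(3) = 1.
Since b(3) = b(0) = 1, the sequence is periodic with period 3.
So b(60) = b(0 + ((60-0) mod 3)) = b(0) = 1.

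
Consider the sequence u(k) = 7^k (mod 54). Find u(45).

1

u(0) = 1; u(1) = 7; u(2) = 49; u(3) = 19; u(4) = 25; u(5) = 13; u(6) = 37; u(7) = 43; u(8) = 31; u(9) = 1.
Since u(9) = u(0) = 1, the sequence is periodic with period 9.
So u(45) = u(0 + ((45-0) mod 9)) = u(0) = 1.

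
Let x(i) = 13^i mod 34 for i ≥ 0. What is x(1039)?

Listing terms: x(0) = 1,  x(1) = 13,  x(2) = 33,  x(3) = 21,  x(4) = 1.
The sequence repeats with period 4.
(1039 - 0) mod 4 = 3, so x(1039) = x(3) = 21.

21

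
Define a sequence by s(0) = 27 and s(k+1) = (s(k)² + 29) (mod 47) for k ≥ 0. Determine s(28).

Computing terms: s(0) = 27,  s(1) = 6,  s(2) = 18,  s(3) = 24,  s(4) = 41,  s(5) = 18.
Since s(5) = s(2) = 18, the sequence is eventually periodic: after a pre-period of length 2 it cycles with period 3.
For k ≥ 2, s(k) depends only on (k - 2) mod 3. (28 - 2) mod 3 = 2, so s(28) = s(4) = 41.

41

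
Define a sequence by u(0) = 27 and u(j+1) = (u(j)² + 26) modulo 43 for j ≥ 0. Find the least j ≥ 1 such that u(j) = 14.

4

Listing terms: u(0) = 27, u(1) = 24, u(2) = 0, u(3) = 26, u(4) = 14, u(5) = 7, u(6) = 32, u(7) = 18, u(8) = 6, u(9) = 19, u(10) = 0.
Since u(10) = u(2) = 0, the sequence is eventually periodic: after a pre-period of length 2 it cycles with period 8.
The value 14 first appears (with j ≥ 1) at u(4).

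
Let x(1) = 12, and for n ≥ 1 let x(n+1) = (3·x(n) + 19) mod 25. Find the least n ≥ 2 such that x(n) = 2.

Listing terms: x(1) = 12; x(2) = 5; x(3) = 9; x(4) = 21; x(5) = 7; x(6) = 15; x(7) = 14; x(8) = 11; x(9) = 2; x(10) = 0; x(11) = 19; x(12) = 1; x(13) = 22; x(14) = 10; x(15) = 24; x(16) = 16; x(17) = 17; x(18) = 20; x(19) = 4; x(20) = 6; x(21) = 12.
Since x(21) = x(1) = 12, the sequence is periodic with period 20.
The value 2 first appears (with n ≥ 2) at x(9).

9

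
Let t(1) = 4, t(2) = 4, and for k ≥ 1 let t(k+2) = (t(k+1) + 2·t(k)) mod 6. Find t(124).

2

Listing terms: t(1) = 4; t(2) = 4; t(3) = 0; t(4) = 2; t(5) = 2; t(6) = 0; t(7) = 4; t(8) = 4.
The sequence repeats with period 6.
(124 - 1) mod 6 = 3, so t(124) = t(4) = 2.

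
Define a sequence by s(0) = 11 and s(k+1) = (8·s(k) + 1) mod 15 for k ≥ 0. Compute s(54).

8

s(0) = 11, s(1) = 14, s(2) = 8, s(3) = 5, s(4) = 11.
The sequence repeats with period 4.
So s(54) = s(0 + ((54-0) mod 4)) = s(2) = 8.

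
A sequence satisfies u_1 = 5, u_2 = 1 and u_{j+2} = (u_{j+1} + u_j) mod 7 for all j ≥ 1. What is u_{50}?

1

Listing terms: u_1 = 5,  u_2 = 1,  u_3 = 6,  u_4 = 0,  u_5 = 6,  u_6 = 6,  u_7 = 5,  u_8 = 4,  u_9 = 2,  u_{10} = 6,  u_{11} = 1,  u_{12} = 0,  u_{13} = 1,  u_{14} = 1,  u_{15} = 2,  u_{16} = 3,  u_{17} = 5,  u_{18} = 1.
Since (u_{17}, u_{18}) = (u_1, u_2) = (5, 1) (two consecutive terms determine the rest), the sequence is periodic with period 16.
(50 - 1) mod 16 = 1, so u_{50} = u_2 = 1.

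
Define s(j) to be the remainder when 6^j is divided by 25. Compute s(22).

11

Listing terms: s(1) = 6,  s(2) = 11,  s(3) = 16,  s(4) = 21,  s(5) = 1,  s(6) = 6.
The sequence repeats with period 5.
(22 - 1) mod 5 = 1, so s(22) = s(2) = 11.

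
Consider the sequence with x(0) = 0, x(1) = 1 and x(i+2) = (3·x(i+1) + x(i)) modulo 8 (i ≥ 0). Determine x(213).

We have x(0) = 0,  x(1) = 1,  x(2) = 3,  x(3) = 2,  x(4) = 1,  x(5) = 5,  x(6) = 0,  x(7) = 5,  x(8) = 7,  x(9) = 2,  x(10) = 5,  x(11) = 1,  x(12) = 0,  x(13) = 1.
Since (x(12), x(13)) = (x(0), x(1)) = (0, 1) (two consecutive terms determine the rest), the sequence is periodic with period 12.
So x(213) = x(0 + ((213-0) mod 12)) = x(9) = 2.

2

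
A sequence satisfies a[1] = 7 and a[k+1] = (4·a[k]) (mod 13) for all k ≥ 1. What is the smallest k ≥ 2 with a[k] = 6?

Computing terms: a[1] = 7; a[2] = 2; a[3] = 8; a[4] = 6; a[5] = 11; a[6] = 5; a[7] = 7.
The sequence repeats with period 6.
The value 6 first appears (with k ≥ 2) at a[4].

4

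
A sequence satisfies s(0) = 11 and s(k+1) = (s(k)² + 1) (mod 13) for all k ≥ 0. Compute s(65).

5

We have s(0) = 11,  s(1) = 5,  s(2) = 0,  s(3) = 1,  s(4) = 2,  s(5) = 5.
Since s(5) = s(1) = 5, the sequence is eventually periodic: after a pre-period of length 1 it cycles with period 4.
For k ≥ 1, s(k) depends only on (k - 1) mod 4. (65 - 1) mod 4 = 0, so s(65) = s(1) = 5.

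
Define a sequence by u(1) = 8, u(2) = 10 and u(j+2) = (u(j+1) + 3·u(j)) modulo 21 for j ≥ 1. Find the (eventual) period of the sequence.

24

Listing terms: u(1) = 8, u(2) = 10, u(3) = 13, u(4) = 1, u(5) = 19, u(6) = 1, u(7) = 16, u(8) = 19, u(9) = 4, u(10) = 19, u(11) = 10, u(12) = 4, u(13) = 13, u(14) = 4, u(15) = 1, u(16) = 13, u(17) = 16, u(18) = 13, u(19) = 19, u(20) = 16, u(21) = 10, u(22) = 16, u(23) = 4, u(24) = 10, u(25) = 1, u(26) = 10, u(27) = 13.
Since (u(26), u(27)) = (u(2), u(3)) = (10, 13) (two consecutive terms determine the rest), the sequence is eventually periodic: after a pre-period of length 1 it cycles with period 24.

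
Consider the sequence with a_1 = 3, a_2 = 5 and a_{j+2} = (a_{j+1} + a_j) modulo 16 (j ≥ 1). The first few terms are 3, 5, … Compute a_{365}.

a_1 = 3, a_2 = 5, a_3 = 8, a_4 = 13, a_5 = 5, a_6 = 2, a_7 = 7, a_8 = 9, a_9 = 0, a_{10} = 9, a_{11} = 9, a_{12} = 2, a_{13} = 11, a_{14} = 13, a_{15} = 8, a_{16} = 5, a_{17} = 13, a_{18} = 2, a_{19} = 15, a_{20} = 1, a_{21} = 0, a_{22} = 1, a_{23} = 1, a_{24} = 2, a_{25} = 3, a_{26} = 5.
Since (a_{25}, a_{26}) = (a_1, a_2) = (3, 5) (two consecutive terms determine the rest), the sequence is periodic with period 24.
So a_{365} = a_{1 + ((365-1) mod 24)} = a_5 = 5.

5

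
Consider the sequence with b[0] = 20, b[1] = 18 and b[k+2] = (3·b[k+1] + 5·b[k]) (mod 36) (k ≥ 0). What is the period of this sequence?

Computing terms: b[0] = 20, b[1] = 18, b[2] = 10, b[3] = 12, b[4] = 14, b[5] = 30, b[6] = 16, b[7] = 18, b[8] = 26, b[9] = 24, b[10] = 22, b[11] = 6, b[12] = 20, b[13] = 18.
The sequence repeats with period 12.

12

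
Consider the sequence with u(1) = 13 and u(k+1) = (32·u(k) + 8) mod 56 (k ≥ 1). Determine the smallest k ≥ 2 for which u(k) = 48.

Computing terms: u(1) = 13,  u(2) = 32,  u(3) = 24,  u(4) = 48,  u(5) = 32.
Since u(5) = u(2) = 32, the sequence is eventually periodic: after a pre-period of length 1 it cycles with period 3.
The value 48 first appears (with k ≥ 2) at u(4).

4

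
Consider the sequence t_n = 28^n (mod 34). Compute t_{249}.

t_1 = 28; t_2 = 2; t_3 = 22; t_4 = 4; t_5 = 10; t_6 = 8; t_7 = 20; t_8 = 16; t_9 = 6; t_{10} = 32; t_{11} = 12; t_{12} = 30; t_{13} = 24; t_{14} = 26; t_{15} = 14; t_{16} = 18; t_{17} = 28.
The sequence repeats with period 16.
So t_{249} = t_{1 + ((249-1) mod 16)} = t_9 = 6.

6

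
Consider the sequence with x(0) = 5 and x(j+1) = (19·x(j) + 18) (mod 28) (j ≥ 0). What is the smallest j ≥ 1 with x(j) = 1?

We have x(0) = 5; x(1) = 1; x(2) = 9; x(3) = 21; x(4) = 25; x(5) = 17; x(6) = 5.
Since x(6) = x(0) = 5, the sequence is periodic with period 6.
The value 1 first appears (with j ≥ 1) at x(1).

1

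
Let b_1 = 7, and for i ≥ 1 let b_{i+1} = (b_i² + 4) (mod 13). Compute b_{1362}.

4

b_1 = 7; b_2 = 1; b_3 = 5; b_4 = 3; b_5 = 0; b_6 = 4; b_7 = 7.
Since b_7 = b_1 = 7, the sequence is periodic with period 6.
(1362 - 1) mod 6 = 5, so b_{1362} = b_6 = 4.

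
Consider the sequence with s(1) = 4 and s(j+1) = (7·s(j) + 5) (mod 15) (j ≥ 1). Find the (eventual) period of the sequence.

Listing terms: s(1) = 4, s(2) = 3, s(3) = 11, s(4) = 7, s(5) = 9, s(6) = 8, s(7) = 1, s(8) = 12, s(9) = 14, s(10) = 13, s(11) = 6, s(12) = 2, s(13) = 4.
Since s(13) = s(1) = 4, the sequence is periodic with period 12.

12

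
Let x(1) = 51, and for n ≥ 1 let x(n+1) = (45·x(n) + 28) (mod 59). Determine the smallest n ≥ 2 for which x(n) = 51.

30

Listing terms: x(1) = 51; x(2) = 22; x(3) = 15; x(4) = 54; x(5) = 39; x(6) = 13; x(7) = 23; x(8) = 1; x(9) = 14; x(10) = 9; x(11) = 20; x(12) = 43; x(13) = 16; x(14) = 40; x(15) = 58; x(16) = 42; x(17) = 30; x(18) = 21; x(19) = 29; x(20) = 35; x(21) = 10; x(22) = 6; x(23) = 3; x(24) = 45; x(25) = 47; x(26) = 19; x(27) = 57; x(28) = 56; x(29) = 11; x(30) = 51.
The sequence repeats with period 29.
The value 51 next appears (with n ≥ 2) at x(30).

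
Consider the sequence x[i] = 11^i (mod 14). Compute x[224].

x[0] = 1; x[1] = 11; x[2] = 9; x[3] = 1.
The sequence repeats with period 3.
(224 - 0) mod 3 = 2, so x[224] = x[2] = 9.

9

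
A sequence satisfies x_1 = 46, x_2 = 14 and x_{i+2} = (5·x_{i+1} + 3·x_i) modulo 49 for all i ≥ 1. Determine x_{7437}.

Computing terms: x_1 = 46, x_2 = 14, x_3 = 12, x_4 = 4, x_5 = 7, x_6 = 47, x_7 = 11, x_8 = 0, x_9 = 33, x_{10} = 18, x_{11} = 42, x_{12} = 19, x_{13} = 25, x_{14} = 35, x_{15} = 5, x_{16} = 32, x_{17} = 28, x_{18} = 40, x_{19} = 39, x_{20} = 21, x_{21} = 26, x_{22} = 46, x_{23} = 14.
The sequence repeats with period 21.
So x_{7437} = x_{1 + ((7437-1) mod 21)} = x_3 = 12.

12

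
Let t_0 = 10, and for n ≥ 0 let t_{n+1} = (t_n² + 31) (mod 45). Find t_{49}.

Computing terms: t_0 = 10; t_1 = 41; t_2 = 2; t_3 = 35; t_4 = 41.
Since t_4 = t_1 = 41, the sequence is eventually periodic: after a pre-period of length 1 it cycles with period 3.
For n ≥ 1, t_n depends only on (n - 1) mod 3. (49 - 1) mod 3 = 0, so t_{49} = t_1 = 41.

41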